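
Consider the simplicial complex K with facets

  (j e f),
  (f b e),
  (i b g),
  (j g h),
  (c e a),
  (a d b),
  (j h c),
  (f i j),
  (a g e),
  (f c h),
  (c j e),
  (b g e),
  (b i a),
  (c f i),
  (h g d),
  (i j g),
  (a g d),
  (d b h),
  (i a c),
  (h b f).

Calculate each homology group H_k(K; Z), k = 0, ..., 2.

We work with the vertex ordering a < b < c < d < e < f < g < h < i < j. The simplices of K, each written with vertices in increasing order, are:

  0-simplices (10): a, b, c, d, e, f, g, h, i, j
  1-simplices (30): ab, ac, ad, ae, ag, ai, bd, be, bf, bg, bh, bi, ce, cf, ch, ci, cj, dg, dh, ef, eg, ej, fh, fi, fj, gh, gi, gj, hj, ij
  2-simplices (20): abd, abi, ace, aci, adg, aeg, bdh, bef, beg, bfh, bgi, cej, cfh, cfi, chj, dgh, efj, fij, ghj, gij

giving chain groups C_0 ≅ Z^10, C_1 ≅ Z^30, C_2 ≅ Z^20.

∂_1: C_1 → C_0 is given by ∂[p,q] = [q] − [p].
The resulting 10×30 matrix has rank 9, and its Smith normal form has invariant factors (1,1,1,1,1,1,1,1,1).

The boundary map ∂_2: C_2 → C_1 acts by ∂[p,q,r] = [q,r] − [p,r] + [p,q]. For instance
  ∂cej = ej − cj + ce,
  ∂gij = ij − gj + gi.
The 30×20 boundary matrix has rank 20 and Smith normal form diag(1,1,1,1,1,1,1,1,1,1,1,1,1,1,1,1,1,1,1,2).

From H_k ≅ ker(∂_k) / im(∂_{k+1}) we obtain:

  H_0: rank C_0 − rank ∂_1 = 10 − 9 = 1, and the invariant factors of ∂_1 are all 1, so H_0 = Z.
  H_1: rank ker ∂_1 − rank ∂_2 = (30 − 9) − 20 = 1, and ∂_2 has invariant factor 2 > 1, so H_1 = Z ⊕ Z_2.
  H_2: rank ker ∂_2 − rank ∂_3 = (20 − 20) − 0 = 0, and there is no ∂_3, so H_2 = 0.

As a check, the Euler characteristic is 10 − 30 + 20 = 0, which agrees with 1 − 1 + 0 = 0.
(K is a triangulation of the Klein bottle.)

H_0 = Z,  H_1 = Z ⊕ Z_2,  H_2 = 0.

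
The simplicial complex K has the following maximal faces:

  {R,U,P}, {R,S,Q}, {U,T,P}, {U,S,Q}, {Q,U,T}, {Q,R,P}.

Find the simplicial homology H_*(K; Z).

H_0 ≅ Z,  H_1 ≅ Z,  H_2 = 0.

Take the total order P < Q < R < S < T < U on the vertex set. Then K (dimension 2) consists of the simplices:

  0-simplices (6): P, Q, R, S, T, U
  1-simplices (12): PQ, PR, PT, PU, QR, QS, QT, QU, RS, RU, SU, TU
  2-simplices (6): PQR, PRU, PTU, QRS, QSU, QTU

Hence C_0 ≅ Z^6, C_1 ≅ Z^12, C_2 ≅ Z^6.

Boundary ∂_1: C_1 → C_0 maps an edge to its endpoints' difference, ∂[p,q] = q − p. For instance
  ∂RS = S − R.
The resulting 6×12 matrix has rank 5, and its Smith normal form has invariant factors (1,1,1,1,1).

∂_2: C_2 → C_1 maps a triangle to the signed sum of its edges. For instance
  ∂QRS = RS − QS + QR,
  ∂PTU = TU − PU + PT.
The resulting 12×6 matrix has rank 6, and its Smith normal form has invariant factors (1,1,1,1,1,1).

From H_k ≅ ker(∂_k) / im(∂_{k+1}) we obtain:

  H_0: rank C_0 − rank ∂_1 = 6 − 5 = 1, and the invariant factors of ∂_1 are all 1, so H_0 ≅ Z.
  H_1: rank ker ∂_1 − rank ∂_2 = (12 − 5) − 6 = 1, and the invariant factors of ∂_2 are all 1, so H_1 ≅ Z.
  H_2: rank ker ∂_2 − rank ∂_3 = (6 − 6) − 0 = 0, and there is no ∂_3, so H_2 ≅ 0.

(K is a triangulation of the cylinder S^1 x I.)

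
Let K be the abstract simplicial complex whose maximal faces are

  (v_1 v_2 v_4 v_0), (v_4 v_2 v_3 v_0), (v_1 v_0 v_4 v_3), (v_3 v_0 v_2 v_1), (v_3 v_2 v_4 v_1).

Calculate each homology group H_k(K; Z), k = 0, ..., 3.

H_0 ≅ Z,  H_1 = 0,  H_2 = 0,  H_3 ≅ Z.

Order the vertices as v_0 < v_1 < v_2 < v_3 < v_4. Listing each simplex with vertices in this order, K has dimension 3 with simplices:

  0-simplices (5): [v_0], [v_1], [v_2], [v_3], [v_4]
  1-simplices (10): [v_0,v_1], [v_0,v_2], [v_0,v_3], [v_0,v_4], [v_1,v_2], [v_1,v_3], [v_1,v_4], [v_2,v_3], [v_2,v_4], [v_3,v_4]
  2-simplices (10): [v_0,v_1,v_2], [v_0,v_1,v_3], [v_0,v_1,v_4], [v_0,v_2,v_3], [v_0,v_2,v_4], [v_0,v_3,v_4], [v_1,v_2,v_3], [v_1,v_2,v_4], [v_1,v_3,v_4], [v_2,v_3,v_4]
  3-simplices (5): [v_0,v_1,v_2,v_3], [v_0,v_1,v_2,v_4], [v_0,v_1,v_3,v_4], [v_0,v_2,v_3,v_4], [v_1,v_2,v_3,v_4]

giving chain groups C_0 ≅ Z^5, C_1 ≅ Z^10, C_2 ≅ Z^10, C_3 ≅ Z^5.

The boundary map ∂_1: C_1 → C_0 is given by ∂[p,q] = [q] − [p]. For instance
  ∂[v_3,v_4] = [v_4] − [v_3].
As a 5×10 matrix over Z this has rank 4, with invariant factors (1,1,1,1).

Boundary ∂_2: C_2 → C_1 sends each 2-simplex [p,q,r] to [q,r] − [p,r] + [p,q]. For instance
  ∂[v_2,v_3,v_4] = [v_3,v_4] − [v_2,v_4] + [v_2,v_3],
  ∂[v_0,v_1,v_2] = [v_1,v_2] − [v_0,v_2] + [v_0,v_1].
This gives a 10×10 integer matrix of rank 6; reducing to Smith normal form yields diagonal entries (1,1,1,1,1,1).

The boundary map ∂_3: C_3 → C_2 sends each 3-simplex σ to the alternating sum Σ_i (−1)^i (σ with its i-th vertex removed). For instance
  ∂[v_1,v_2,v_3,v_4] = [v_2,v_3,v_4] − [v_1,v_3,v_4] + [v_1,v_2,v_4] − [v_1,v_2,v_3],
  ∂[v_0,v_1,v_3,v_4] = [v_1,v_3,v_4] − [v_0,v_3,v_4] + [v_0,v_1,v_4] − [v_0,v_1,v_3].
This gives a 10×5 integer matrix of rank 4; reducing to Smith normal form yields diagonal entries (1,1,1,1).

Now H_k = ker ∂_k / im ∂_{k+1}, so:

  H_0: rank C_0 − rank ∂_1 = 5 − 4 = 1, and the invariant factors of ∂_1 are all 1, so H_0 ≅ Z.
  H_1: rank ker ∂_1 − rank ∂_2 = (10 − 4) − 6 = 0, and the invariant factors of ∂_2 are all 1, so H_1 ≅ 0.
  H_2: rank ker ∂_2 − rank ∂_3 = (10 − 6) − 4 = 0, and the invariant factors of ∂_3 are all 1, so H_2 ≅ 0.
  H_3: rank ker ∂_3 − rank ∂_4 = (5 − 4) − 0 = 1, and there is no ∂_4, so H_3 ≅ Z.

As a check, the Euler characteristic is 5 − 10 + 10 − 5 = 0, which agrees with 1 − 0 + 0 − 1 = 0.
(K is a triangulation of the 3-sphere S^3.)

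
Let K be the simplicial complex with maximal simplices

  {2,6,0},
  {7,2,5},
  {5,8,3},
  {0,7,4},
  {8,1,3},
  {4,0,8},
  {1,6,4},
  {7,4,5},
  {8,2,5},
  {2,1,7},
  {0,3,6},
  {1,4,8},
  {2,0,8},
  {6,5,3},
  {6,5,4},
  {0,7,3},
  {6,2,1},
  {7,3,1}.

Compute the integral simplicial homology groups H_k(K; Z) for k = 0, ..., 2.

Take the total order 0 < 1 < 2 < 3 < 4 < 5 < 6 < 7 < 8 on the vertex set. Then K (dimension 2) consists of the simplices:

  0-simplices (9): [0], [1], [2], [3], [4], [5], [6], [7], [8]
  1-simplices (27): (27 of them)
  2-simplices (18): [0,2,6], [0,2,8], [0,3,6], [0,3,7], [0,4,7], [0,4,8], [1,2,6], [1,2,7], [1,3,7], [1,3,8], [1,4,6], [1,4,8], [2,5,7], [2,5,8], [3,5,6], [3,5,8], [4,5,6], [4,5,7]

so the chain groups are C_0 ≅ Z^9, C_1 ≅ Z^27, C_2 ≅ Z^18.

The boundary map ∂_1: C_1 → C_0 maps an edge to its endpoints' difference, ∂[p,q] = q − p. For instance
  ∂[5,6] = [6] − [5].
This gives a 9×27 integer matrix of rank 8; reducing to Smith normal form yields diagonal entries (1,1,1,1,1,1,1,1).

∂_2: C_2 → C_1 sends each 2-simplex [p,q,r] to [q,r] − [p,r] + [p,q]. For instance
  ∂[1,3,7] = [3,7] − [1,7] + [1,3],
  ∂[1,4,8] = [4,8] − [1,8] + [1,4].
As a 27×18 matrix over Z this has rank 17, with invariant factors (1,1,1,1,1,1,1,1,1,1,1,1,1,1,1,1,1).

Reading off H_k = ker ∂_k / im ∂_{k+1}:

  H_0: rank C_0 − rank ∂_1 = 9 − 8 = 1, and the invariant factors of ∂_1 are all 1, so H_0 = Z.
  H_1: rank ker ∂_1 − rank ∂_2 = (27 − 8) − 17 = 2, and the invariant factors of ∂_2 are all 1, so H_1 = Z^2.
  H_2: rank ker ∂_2 − rank ∂_3 = (18 − 17) − 0 = 1, and there is no ∂_3, so H_2 = Z.

H_0 ≅ Z,  H_1 ≅ Z^2,  H_2 ≅ Z.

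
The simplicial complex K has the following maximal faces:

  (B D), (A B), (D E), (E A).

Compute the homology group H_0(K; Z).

H_0 = Z.

Take the total order A < B < D < E on the vertex set. Then K (dimension 1) consists of the simplices:

  0-simplices (4): A, B, D, E
  1-simplices (4): AB, AE, BD, DE

so the chain groups are C_0 ≅ Z^4, C_1 ≅ Z^4.

∂_1: C_1 → C_0 is given by ∂[p,q] = [q] − [p]. For instance
  ∂BD = D − B.
The 4×4 boundary matrix has rank 3 and Smith normal form diag(1,1,1).

Now H_k = ker ∂_k / im ∂_{k+1}, so:

  H_0: rank C_0 − rank ∂_1 = 4 − 3 = 1, and the invariant factors of ∂_1 are all 1, so H_0 = Z.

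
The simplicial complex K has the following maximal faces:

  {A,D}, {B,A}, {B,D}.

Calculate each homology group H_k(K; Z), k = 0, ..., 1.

H_0 ≅ Z,  H_1 ≅ Z.

Order the vertices as A < B < D. Listing each simplex with vertices in this order, K has dimension 1 with simplices:

  0-simplices (3): A, B, D
  1-simplices (3): AB, AD, BD

Hence C_0 ≅ Z^3, C_1 ≅ Z^3.

The boundary map ∂_1: C_1 → C_0 is given by ∂[p,q] = [q] − [p].
As a 3×3 matrix over Z this has rank 2, with invariant factors (1,1).

Now H_k = ker ∂_k / im ∂_{k+1}, so:

  H_0: rank C_0 − rank ∂_1 = 3 − 2 = 1, and the invariant factors of ∂_1 are all 1, so H_0 ≅ Z.
  H_1: rank ker ∂_1 − rank ∂_2 = (3 − 2) − 0 = 1, and there is no ∂_2, so H_1 ≅ Z.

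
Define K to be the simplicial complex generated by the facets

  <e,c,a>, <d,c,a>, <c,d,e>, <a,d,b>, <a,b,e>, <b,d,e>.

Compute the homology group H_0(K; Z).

H_0 ≅ Z.

Take the total order a < b < c < d < e on the vertex set. Then K (dimension 2) consists of the simplices:

  0-simplices (5): a, b, c, d, e
  1-simplices (9): ab, ac, ad, ae, bd, be, cd, ce, de
  2-simplices (6): abd, abe, acd, ace, bde, cde

giving chain groups C_0 ≅ Z^5, C_1 ≅ Z^9, C_2 ≅ Z^6.

The boundary map ∂_1: C_1 → C_0 maps an edge to its endpoints' difference, ∂[p,q] = q − p. For instance
  ∂de = e − d.
The resulting 5×9 matrix has rank 4, and its Smith normal form has invariant factors (1,1,1,1).

The boundary map ∂_2: C_2 → C_1 maps a triangle to the signed sum of its edges. For instance
  ∂cde = de − ce + cd,
  ∂acd = cd − ad + ac.
The 9×6 boundary matrix has rank 5 and Smith normal form diag(1,1,1,1,1).

From H_k ≅ ker(∂_k) / im(∂_{k+1}) we obtain:

  H_0: rank C_0 − rank ∂_1 = 5 − 4 = 1, and the invariant factors of ∂_1 are all 1, so H_0 ≅ Z.

(K is a triangulation of the 2-sphere S^2.)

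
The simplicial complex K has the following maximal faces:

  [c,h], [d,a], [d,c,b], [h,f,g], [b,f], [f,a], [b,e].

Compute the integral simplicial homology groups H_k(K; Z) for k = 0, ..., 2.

H_0 = Z,  H_1 = Z^2,  H_2 = 0.

Take the total order a < b < c < d < e < f < g < h on the vertex set. Then K (dimension 2) consists of the simplices:

  0-simplices (8): a, b, c, d, e, f, g, h
  1-simplices (11): ad, af, bc, bd, be, bf, cd, ch, fg, fh, gh
  2-simplices (2): bcd, fgh

giving chain groups C_0 ≅ Z^8, C_1 ≅ Z^11, C_2 ≅ Z^2.

∂_1: C_1 → C_0 maps an edge to its endpoints' difference, ∂[p,q] = q − p. For instance
  ∂bc = c − b.
The resulting 8×11 matrix has rank 7, and its Smith normal form has invariant factors (1,1,1,1,1,1,1).

The boundary map ∂_2: C_2 → C_1 maps a triangle to the signed sum of its edges. For instance
  ∂fgh = gh − fh + fg,
  ∂bcd = cd − bd + bc.
This gives a 11×2 integer matrix of rank 2; reducing to Smith normal form yields diagonal entries (1,1).

From H_k ≅ ker(∂_k) / im(∂_{k+1}) we obtain:

  H_0: rank C_0 − rank ∂_1 = 8 − 7 = 1, and the invariant factors of ∂_1 are all 1, so H_0 ≅ Z.
  H_1: rank ker ∂_1 − rank ∂_2 = (11 − 7) − 2 = 2, and the invariant factors of ∂_2 are all 1, so H_1 ≅ Z^2.
  H_2: rank ker ∂_2 − rank ∂_3 = (2 − 2) − 0 = 0, and there is no ∂_3, so H_2 ≅ 0.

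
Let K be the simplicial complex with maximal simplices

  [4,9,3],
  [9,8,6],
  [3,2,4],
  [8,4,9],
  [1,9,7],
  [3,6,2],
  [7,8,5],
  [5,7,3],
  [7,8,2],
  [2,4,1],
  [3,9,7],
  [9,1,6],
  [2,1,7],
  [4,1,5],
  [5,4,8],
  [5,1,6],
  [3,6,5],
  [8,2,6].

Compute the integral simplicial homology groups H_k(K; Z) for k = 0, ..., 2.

H_0 = Z,  H_1 = Z^2,  H_2 = Z.

Take the total order 1 < 2 < 3 < 4 < 5 < 6 < 7 < 8 < 9 on the vertex set. Then K (dimension 2) consists of the simplices:

  0-simplices (9): [1], [2], [3], [4], [5], [6], [7], [8], [9]
  1-simplices (27): (27 of them)
  2-simplices (18): [1,2,4], [1,2,7], [1,4,5], [1,5,6], [1,6,9], [1,7,9], [2,3,4], [2,3,6], [2,6,8], [2,7,8], [3,4,9], [3,5,6], [3,5,7], [3,7,9], [4,5,8], [4,8,9], [5,7,8], [6,8,9]

giving chain groups C_0 ≅ Z^9, C_1 ≅ Z^27, C_2 ≅ Z^18.

Boundary ∂_1: C_1 → C_0 maps an edge to its endpoints' difference, ∂[p,q] = q − p.
The resulting 9×27 matrix has rank 8, and its Smith normal form has invariant factors (1,1,1,1,1,1,1,1).

The boundary map ∂_2: C_2 → C_1 acts by ∂[p,q,r] = [q,r] − [p,r] + [p,q]. For instance
  ∂[4,8,9] = [8,9] − [4,9] + [4,8],
  ∂[3,4,9] = [4,9] − [3,9] + [3,4].
As a 27×18 matrix over Z this has rank 17, with invariant factors (1,1,1,1,1,1,1,1,1,1,1,1,1,1,1,1,1).

Now H_k = ker ∂_k / im ∂_{k+1}, so:

  H_0: rank C_0 − rank ∂_1 = 9 − 8 = 1, and the invariant factors of ∂_1 are all 1, so H_0 ≅ Z.
  H_1: rank ker ∂_1 − rank ∂_2 = (27 − 8) − 17 = 2, and the invariant factors of ∂_2 are all 1, so H_1 ≅ Z^2.
  H_2: rank ker ∂_2 − rank ∂_3 = (18 − 17) − 0 = 1, and there is no ∂_3, so H_2 ≅ Z.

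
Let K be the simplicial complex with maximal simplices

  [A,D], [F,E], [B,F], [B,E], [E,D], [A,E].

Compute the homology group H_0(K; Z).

Order the vertices as A < B < D < E < F. Listing each simplex with vertices in this order, K has dimension 1 with simplices:

  0-simplices (5): A, B, D, E, F
  1-simplices (6): AD, AE, BE, BF, DE, EF

Hence C_0 ≅ Z^5, C_1 ≅ Z^6.

Boundary ∂_1: C_1 → C_0 is given by ∂[p,q] = [q] − [p].
The resulting 5×6 matrix has rank 4, and its Smith normal form has invariant factors (1,1,1,1).

Now H_k = ker ∂_k / im ∂_{k+1}, so:

  H_0: rank C_0 − rank ∂_1 = 5 − 4 = 1, and the invariant factors of ∂_1 are all 1, so H_0 ≅ Z.

H_0 ≅ Z.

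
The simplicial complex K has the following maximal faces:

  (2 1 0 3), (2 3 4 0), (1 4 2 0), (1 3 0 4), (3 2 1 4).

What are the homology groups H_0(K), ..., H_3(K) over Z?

H_0 ≅ Z,  H_1 = 0,  H_2 = 0,  H_3 ≅ Z.

Fix the vertex order 0 < 1 < 2 < 3 < 4 and write every simplex with vertices in increasing order. Then dim K = 3 and the simplices of K are:

  0-simplices (5): [0], [1], [2], [3], [4]
  1-simplices (10): [0,1], [0,2], [0,3], [0,4], [1,2], [1,3], [1,4], [2,3], [2,4], [3,4]
  2-simplices (10): [0,1,2], [0,1,3], [0,1,4], [0,2,3], [0,2,4], [0,3,4], [1,2,3], [1,2,4], [1,3,4], [2,3,4]
  3-simplices (5): [0,1,2,3], [0,1,2,4], [0,1,3,4], [0,2,3,4], [1,2,3,4]

giving chain groups C_0 ≅ Z^5, C_1 ≅ Z^10, C_2 ≅ Z^10, C_3 ≅ Z^5.

The boundary map ∂_1: C_1 → C_0 is given by ∂[p,q] = [q] − [p].
As a 5×10 matrix over Z this has rank 4, with invariant factors (1,1,1,1).

∂_2: C_2 → C_1 acts by ∂[p,q,r] = [q,r] − [p,r] + [p,q]. For instance
  ∂[0,1,4] = [1,4] − [0,4] + [0,1],
  ∂[0,1,2] = [1,2] − [0,2] + [0,1].
As a 10×10 matrix over Z this has rank 6, with invariant factors (1,1,1,1,1,1).

Boundary ∂_3: C_3 → C_2 sends each 3-simplex σ to the alternating sum Σ_i (−1)^i (σ with its i-th vertex removed). For instance
  ∂[0,1,2,4] = [1,2,4] − [0,2,4] + [0,1,4] − [0,1,2],
  ∂[0,1,3,4] = [1,3,4] − [0,3,4] + [0,1,4] − [0,1,3].
As a 10×5 matrix over Z this has rank 4, with invariant factors (1,1,1,1).

Now H_k = ker ∂_k / im ∂_{k+1}, so:

  H_0: rank C_0 − rank ∂_1 = 5 − 4 = 1, and the invariant factors of ∂_1 are all 1, so H_0 = Z.
  H_1: rank ker ∂_1 − rank ∂_2 = (10 − 4) − 6 = 0, and the invariant factors of ∂_2 are all 1, so H_1 = 0.
  H_2: rank ker ∂_2 − rank ∂_3 = (10 − 6) − 4 = 0, and the invariant factors of ∂_3 are all 1, so H_2 = 0.
  H_3: rank ker ∂_3 − rank ∂_4 = (5 − 4) − 0 = 1, and there is no ∂_4, so H_3 = Z.

(K is a triangulation of the 3-sphere S^3.)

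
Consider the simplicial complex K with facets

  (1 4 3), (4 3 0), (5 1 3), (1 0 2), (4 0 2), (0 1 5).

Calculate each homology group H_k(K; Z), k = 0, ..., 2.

H_0 = Z,  H_1 = Z,  H_2 = 0.

We work with the vertex ordering 0 < 1 < 2 < 3 < 4 < 5. The simplices of K, each written with vertices in increasing order, are:

  0-simplices (6): [0], [1], [2], [3], [4], [5]
  1-simplices (12): [0,1], [0,2], [0,3], [0,4], [0,5], [1,2], [1,3], [1,4], [1,5], [2,4], [3,4], [3,5]
  2-simplices (6): [0,1,2], [0,1,5], [0,2,4], [0,3,4], [1,3,4], [1,3,5]

giving chain groups C_0 ≅ Z^6, C_1 ≅ Z^12, C_2 ≅ Z^6.

Boundary ∂_1: C_1 → C_0 sends each edge [p,q] (with p < q) to q − p.
This gives a 6×12 integer matrix of rank 5; reducing to Smith normal form yields diagonal entries (1,1,1,1,1).

∂_2: C_2 → C_1 acts by ∂[p,q,r] = [q,r] − [p,r] + [p,q]. For instance
  ∂[1,3,4] = [3,4] − [1,4] + [1,3],
  ∂[0,3,4] = [3,4] − [0,4] + [0,3].
As a 12×6 matrix over Z this has rank 6, with invariant factors (1,1,1,1,1,1).

From H_k ≅ ker(∂_k) / im(∂_{k+1}) we obtain:

  H_0: rank C_0 − rank ∂_1 = 6 − 5 = 1, and the invariant factors of ∂_1 are all 1, so H_0 = Z.
  H_1: rank ker ∂_1 − rank ∂_2 = (12 − 5) − 6 = 1, and the invariant factors of ∂_2 are all 1, so H_1 = Z.
  H_2: rank ker ∂_2 − rank ∂_3 = (6 − 6) − 0 = 0, and there is no ∂_3, so H_2 = 0.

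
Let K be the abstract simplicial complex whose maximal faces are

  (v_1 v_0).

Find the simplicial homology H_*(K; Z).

H_0 = Z,  H_1 = 0.

K has 2 vertices, 1 edge.
rank ∂_0 = 0, rank ∂_1 = 1 ⇒ b_0 = 2 − 0 − 1 = 1; all invariant factors of ∂_1 are 1 so no torsion. So H_0 = Z.
rank ∂_1 = 1, rank ∂_2 = 0 ⇒ b_1 = 1 − 1 − 0 = 0. So H_1 = 0.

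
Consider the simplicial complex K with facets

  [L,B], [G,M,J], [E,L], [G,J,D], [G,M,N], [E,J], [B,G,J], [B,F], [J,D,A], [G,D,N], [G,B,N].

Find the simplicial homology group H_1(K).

Order the vertices as A < B < D < E < F < G < J < L < M < N. Listing each simplex with vertices in this order, K has dimension 2 with simplices:

  0-simplices (10): A, B, D, E, F, G, J, L, M, N
  1-simplices (17): AD, AJ, BF, BG, BJ, BL, BN, DG, DJ, DN, EJ, EL, GJ, GM, GN, JM, MN
  2-simplices (7): ADJ, BGJ, BGN, DGJ, DGN, GJM, GMN

giving chain groups C_0 ≅ Z^10, C_1 ≅ Z^17, C_2 ≅ Z^7.

The boundary map ∂_1: C_1 → C_0 sends each edge [p,q] (with p < q) to q − p. For instance
  ∂EL = L − E.
This gives a 10×17 integer matrix of rank 9; reducing to Smith normal form yields diagonal entries (1,1,1,1,1,1,1,1,1).

Boundary ∂_2: C_2 → C_1 maps a triangle to the signed sum of its edges. For instance
  ∂BGN = GN − BN + BG,
  ∂ADJ = DJ − AJ + AD.
As a 17×7 matrix over Z this has rank 7, with invariant factors (1,1,1,1,1,1,1).

From H_k ≅ ker(∂_k) / im(∂_{k+1}) we obtain:

  H_1: rank ker ∂_1 − rank ∂_2 = (17 − 9) − 7 = 1, and the invariant factors of ∂_2 are all 1, so H_1 = Z.

H_1 ≅ Z.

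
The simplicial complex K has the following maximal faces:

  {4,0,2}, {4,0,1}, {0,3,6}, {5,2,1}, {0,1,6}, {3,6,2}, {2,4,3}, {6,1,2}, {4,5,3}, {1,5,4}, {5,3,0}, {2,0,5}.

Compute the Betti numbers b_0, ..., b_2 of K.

b_0 = 1, b_1 = 0, b_2 = 0.

K has 7 vertices, 18 edges, 12 triangles.
rank ∂_0 = 0, rank ∂_1 = 6 ⇒ b_0 = 7 − 0 − 6 = 1; all invariant factors of ∂_1 are 1 so no torsion. So H_0 ≅ Z.
rank ∂_1 = 6, rank ∂_2 = 12 ⇒ b_1 = 18 − 6 − 12 = 0; ∂_2 has invariant factor(s) [2] giving torsion. So H_1 ≅ Z/2Z.
rank ∂_2 = 12, rank ∂_3 = 0 ⇒ b_2 = 12 − 12 − 0 = 0. So H_2 ≅ 0.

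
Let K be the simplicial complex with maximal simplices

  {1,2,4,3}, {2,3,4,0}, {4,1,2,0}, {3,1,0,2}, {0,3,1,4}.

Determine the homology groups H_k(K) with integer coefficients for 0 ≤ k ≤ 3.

H_0 = Z,  H_1 = 0,  H_2 = 0,  H_3 = Z.

Fix the vertex order 0 < 1 < 2 < 3 < 4 and write every simplex with vertices in increasing order. Then dim K = 3 and the simplices of K are:

  0-simplices (5): [0], [1], [2], [3], [4]
  1-simplices (10): [0,1], [0,2], [0,3], [0,4], [1,2], [1,3], [1,4], [2,3], [2,4], [3,4]
  2-simplices (10): [0,1,2], [0,1,3], [0,1,4], [0,2,3], [0,2,4], [0,3,4], [1,2,3], [1,2,4], [1,3,4], [2,3,4]
  3-simplices (5): [0,1,2,3], [0,1,2,4], [0,1,3,4], [0,2,3,4], [1,2,3,4]

so the chain groups are C_0 ≅ Z^5, C_1 ≅ Z^10, C_2 ≅ Z^10, C_3 ≅ Z^5.

The boundary map ∂_1: C_1 → C_0 is given by ∂[p,q] = [q] − [p].
This gives a 5×10 integer matrix of rank 4; reducing to Smith normal form yields diagonal entries (1,1,1,1).

Boundary ∂_2: C_2 → C_1 acts by ∂[p,q,r] = [q,r] − [p,r] + [p,q]. For instance
  ∂[0,2,3] = [2,3] − [0,3] + [0,2],
  ∂[0,3,4] = [3,4] − [0,4] + [0,3].
The 10×10 boundary matrix has rank 6 and Smith normal form diag(1,1,1,1,1,1).

Boundary ∂_3: C_3 → C_2 sends each 3-simplex σ to the alternating sum Σ_i (−1)^i (σ with its i-th vertex removed). For instance
  ∂[0,1,2,3] = [1,2,3] − [0,2,3] + [0,1,3] − [0,1,2],
  ∂[0,1,3,4] = [1,3,4] − [0,3,4] + [0,1,4] − [0,1,3].
This gives a 10×5 integer matrix of rank 4; reducing to Smith normal form yields diagonal entries (1,1,1,1).

Now H_k = ker ∂_k / im ∂_{k+1}, so:

  H_0: rank C_0 − rank ∂_1 = 5 − 4 = 1, and the invariant factors of ∂_1 are all 1, so H_0 = Z.
  H_1: rank ker ∂_1 − rank ∂_2 = (10 − 4) − 6 = 0, and the invariant factors of ∂_2 are all 1, so H_1 = 0.
  H_2: rank ker ∂_2 − rank ∂_3 = (10 − 6) − 4 = 0, and the invariant factors of ∂_3 are all 1, so H_2 = 0.
  H_3: rank ker ∂_3 − rank ∂_4 = (5 − 4) − 0 = 1, and there is no ∂_4, so H_3 = Z.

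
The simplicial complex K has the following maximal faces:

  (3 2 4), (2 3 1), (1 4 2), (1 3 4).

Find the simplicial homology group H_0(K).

Fix the vertex order 1 < 2 < 3 < 4 and write every simplex with vertices in increasing order. Then dim K = 2 and the simplices of K are:

  0-simplices (4): [1], [2], [3], [4]
  1-simplices (6): [1,2], [1,3], [1,4], [2,3], [2,4], [3,4]
  2-simplices (4): [1,2,3], [1,2,4], [1,3,4], [2,3,4]

giving chain groups C_0 ≅ Z^4, C_1 ≅ Z^6, C_2 ≅ Z^4.

∂_1: C_1 → C_0 sends each edge [p,q] (with p < q) to q − p. For instance
  ∂[1,4] = [4] − [1].
As a 4×6 matrix over Z this has rank 3, with invariant factors (1,1,1).

∂_2: C_2 → C_1 acts by ∂[p,q,r] = [q,r] − [p,r] + [p,q]. For instance
  ∂[1,2,3] = [2,3] − [1,3] + [1,2],
  ∂[1,3,4] = [3,4] − [1,4] + [1,3].
The 6×4 boundary matrix has rank 3 and Smith normal form diag(1,1,1).

Now H_k = ker ∂_k / im ∂_{k+1}, so:

  H_0: rank C_0 − rank ∂_1 = 4 − 3 = 1, and the invariant factors of ∂_1 are all 1, so H_0 ≅ Z.

(K is a triangulation of the 2-sphere S^2.)

H_0 = Z.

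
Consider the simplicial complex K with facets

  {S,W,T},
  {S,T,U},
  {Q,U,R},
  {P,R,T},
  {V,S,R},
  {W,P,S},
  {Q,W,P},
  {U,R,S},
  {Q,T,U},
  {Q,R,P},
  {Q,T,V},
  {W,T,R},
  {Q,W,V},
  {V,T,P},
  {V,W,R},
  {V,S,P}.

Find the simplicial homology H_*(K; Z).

H_0 = Z,  H_1 = Z^2,  H_2 = Z.

K has 8 vertices, 24 edges, 16 triangles.
rank ∂_0 = 0, rank ∂_1 = 7 ⇒ b_0 = 8 − 0 − 7 = 1; all invariant factors of ∂_1 are 1 so no torsion. So H_0 ≅ Z.
rank ∂_1 = 7, rank ∂_2 = 15 ⇒ b_1 = 24 − 7 − 15 = 2; all invariant factors of ∂_2 are 1 so no torsion. So H_1 ≅ Z^2.
rank ∂_2 = 15, rank ∂_3 = 0 ⇒ b_2 = 16 − 15 − 0 = 1. So H_2 ≅ Z.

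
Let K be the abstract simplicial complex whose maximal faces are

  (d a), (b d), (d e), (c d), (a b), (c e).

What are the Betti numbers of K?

b_0 = 1, b_1 = 2.

Take the total order a < b < c < d < e on the vertex set. Then K (dimension 1) consists of the simplices:

  0-simplices (5): a, b, c, d, e
  1-simplices (6): ab, ad, bd, cd, ce, de

Hence C_0 ≅ Z^5, C_1 ≅ Z^6.

∂_1: C_1 → C_0 maps an edge to its endpoints' difference, ∂[p,q] = q − p. For instance
  ∂de = e − d.
This gives a 5×6 integer matrix of rank 4; reducing to Smith normal form yields diagonal entries (1,1,1,1).

Reading off H_k = ker ∂_k / im ∂_{k+1}:

  H_0: rank C_0 − rank ∂_1 = 5 − 4 = 1, and the invariant factors of ∂_1 are all 1, so H_0 = Z.
  H_1: rank ker ∂_1 − rank ∂_2 = (6 − 4) − 0 = 2, and there is no ∂_2, so H_1 = Z^2.

(K is a triangulation of a wedge of 2 circles.)

Hence the Betti numbers are b_0 = 1, b_1 = 2.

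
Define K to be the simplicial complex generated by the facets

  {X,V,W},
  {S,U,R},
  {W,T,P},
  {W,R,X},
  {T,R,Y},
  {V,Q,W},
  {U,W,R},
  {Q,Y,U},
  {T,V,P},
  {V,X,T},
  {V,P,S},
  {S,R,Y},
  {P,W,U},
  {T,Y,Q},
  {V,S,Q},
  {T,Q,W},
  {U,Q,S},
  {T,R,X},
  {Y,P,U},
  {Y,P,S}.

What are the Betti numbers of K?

b_0 = 1, b_1 = 1, b_2 = 0.

Take the total order P < Q < R < S < T < U < V < W < X < Y on the vertex set. Then K (dimension 2) consists of the simplices:

  0-simplices (10): P, Q, R, S, T, U, V, W, X, Y
  1-simplices (30): PS, PT, PU, PV, PW, PY, QS, QT, QU, QV, QW, QY, RS, RT, RU, RW, RX, RY, SU, SV, SY, TV, TW, TX, TY, UW, UY, VW, VX, WX
  2-simplices (20): PSV, PSY, PTV, PTW, PUW, PUY, QSU, QSV, QTW, QTY, QUY, QVW, RSU, RSY, RTX, RTY, RUW, RWX, TVX, VWX

Hence C_0 ≅ Z^10, C_1 ≅ Z^30, C_2 ≅ Z^20.

∂_1: C_1 → C_0 sends each edge [p,q] (with p < q) to q − p. For instance
  ∂VX = X − V.
The 10×30 boundary matrix has rank 9 and Smith normal form diag(1,1,1,1,1,1,1,1,1).

The boundary map ∂_2: C_2 → C_1 acts by ∂[p,q,r] = [q,r] − [p,r] + [p,q]. For instance
  ∂QTY = TY − QY + QT,
  ∂VWX = WX − VX + VW.
This gives a 30×20 integer matrix of rank 20; reducing to Smith normal form yields diagonal entries (1,1,1,1,1,1,1,1,1,1,1,1,1,1,1,1,1,1,1,2).

From H_k ≅ ker(∂_k) / im(∂_{k+1}) we obtain:

  H_0: rank C_0 − rank ∂_1 = 10 − 9 = 1, and the invariant factors of ∂_1 are all 1, so H_0 = Z.
  H_1: rank ker ∂_1 − rank ∂_2 = (30 − 9) − 20 = 1, and ∂_2 has invariant factor 2 > 1, so H_1 = Z ⊕ Z/2Z.
  H_2: rank ker ∂_2 − rank ∂_3 = (20 − 20) − 0 = 0, and there is no ∂_3, so H_2 = 0.

As a check, the Euler characteristic is 10 − 30 + 20 = 0, which agrees with 1 − 1 + 0 = 0.
(K is a triangulation of the Klein bottle.)

Hence the Betti numbers are b_0 = 1, b_1 = 1, b_2 = 0.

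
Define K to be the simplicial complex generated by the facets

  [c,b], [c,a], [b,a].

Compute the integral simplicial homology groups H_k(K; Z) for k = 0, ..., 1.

Order the vertices as a < b < c. Listing each simplex with vertices in this order, K has dimension 1 with simplices:

  0-simplices (3): a, b, c
  1-simplices (3): ab, ac, bc

so the chain groups are C_0 ≅ Z^3, C_1 ≅ Z^3.

Boundary ∂_1: C_1 → C_0 sends each edge [p,q] (with p < q) to q − p. For instance
  ∂ab = b − a.
The resulting 3×3 matrix has rank 2, and its Smith normal form has invariant factors (1,1).

Computing H_k = (kernel of ∂_k) / (image of ∂_{k+1}):

  H_0: rank C_0 − rank ∂_1 = 3 − 2 = 1, and the invariant factors of ∂_1 are all 1, so H_0 = Z.
  H_1: rank ker ∂_1 − rank ∂_2 = (3 − 2) − 0 = 1, and there is no ∂_2, so H_1 = Z.

(K is a triangulation of the circle S^1.)

H_0 = Z,  H_1 = Z.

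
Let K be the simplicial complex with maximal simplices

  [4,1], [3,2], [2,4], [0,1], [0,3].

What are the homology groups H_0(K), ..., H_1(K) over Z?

Order the vertices as 0 < 1 < 2 < 3 < 4. Listing each simplex with vertices in this order, K has dimension 1 with simplices:

  0-simplices (5): [0], [1], [2], [3], [4]
  1-simplices (5): [0,1], [0,3], [1,4], [2,3], [2,4]

so the chain groups are C_0 ≅ Z^5, C_1 ≅ Z^5.

Boundary ∂_1: C_1 → C_0 sends each edge [p,q] (with p < q) to q − p. For instance
  ∂[2,4] = [4] − [2].
The resulting 5×5 matrix has rank 4, and its Smith normal form has invariant factors (1,1,1,1).

Computing H_k = (kernel of ∂_k) / (image of ∂_{k+1}):

  H_0: rank C_0 − rank ∂_1 = 5 − 4 = 1, and the invariant factors of ∂_1 are all 1, so H_0 = Z.
  H_1: rank ker ∂_1 − rank ∂_2 = (5 − 4) − 0 = 1, and there is no ∂_2, so H_1 = Z.

H_0 ≅ Z,  H_1 ≅ Z.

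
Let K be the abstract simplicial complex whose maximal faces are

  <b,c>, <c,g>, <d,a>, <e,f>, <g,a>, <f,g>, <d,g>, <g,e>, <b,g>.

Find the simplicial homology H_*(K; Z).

Take the total order a < b < c < d < e < f < g on the vertex set. Then K (dimension 1) consists of the simplices:

  0-simplices (7): a, b, c, d, e, f, g
  1-simplices (9): ad, ag, bc, bg, cg, dg, ef, eg, fg

Hence C_0 ≅ Z^7, C_1 ≅ Z^9.

∂_1: C_1 → C_0 sends each edge [p,q] (with p < q) to q − p.
As a 7×9 matrix over Z this has rank 6, with invariant factors (1,1,1,1,1,1).

From H_k ≅ ker(∂_k) / im(∂_{k+1}) we obtain:

  H_0: rank C_0 − rank ∂_1 = 7 − 6 = 1, and the invariant factors of ∂_1 are all 1, so H_0 = Z.
  H_1: rank ker ∂_1 − rank ∂_2 = (9 − 6) − 0 = 3, and there is no ∂_2, so H_1 = Z^3.

As a check, the Euler characteristic is 7 − 9 = -2, which agrees with 1 − 3 = -2.

H_0 ≅ Z,  H_1 ≅ Z^3.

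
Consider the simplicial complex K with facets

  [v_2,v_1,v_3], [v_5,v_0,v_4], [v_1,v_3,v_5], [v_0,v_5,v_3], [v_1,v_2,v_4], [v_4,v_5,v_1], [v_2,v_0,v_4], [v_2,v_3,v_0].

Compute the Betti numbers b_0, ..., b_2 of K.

Order the vertices as v_0 < v_1 < v_2 < v_3 < v_4 < v_5. Listing each simplex with vertices in this order, K has dimension 2 with simplices:

  0-simplices (6): [v_0], [v_1], [v_2], [v_3], [v_4], [v_5]
  1-simplices (12): [v_0,v_2], [v_0,v_3], [v_0,v_4], [v_0,v_5], [v_1,v_2], [v_1,v_3], [v_1,v_4], [v_1,v_5], [v_2,v_3], [v_2,v_4], [v_3,v_5], [v_4,v_5]
  2-simplices (8): [v_0,v_2,v_3], [v_0,v_2,v_4], [v_0,v_3,v_5], [v_0,v_4,v_5], [v_1,v_2,v_3], [v_1,v_2,v_4], [v_1,v_3,v_5], [v_1,v_4,v_5]

Hence C_0 ≅ Z^6, C_1 ≅ Z^12, C_2 ≅ Z^8.

Boundary ∂_1: C_1 → C_0 is given by ∂[p,q] = [q] − [p].
The 6×12 boundary matrix has rank 5 and Smith normal form diag(1,1,1,1,1).

The boundary map ∂_2: C_2 → C_1 maps a triangle to the signed sum of its edges. For instance
  ∂[v_0,v_2,v_3] = [v_2,v_3] − [v_0,v_3] + [v_0,v_2],
  ∂[v_0,v_4,v_5] = [v_4,v_5] − [v_0,v_5] + [v_0,v_4].
The resulting 12×8 matrix has rank 7, and its Smith normal form has invariant factors (1,1,1,1,1,1,1).

Computing H_k = (kernel of ∂_k) / (image of ∂_{k+1}):

  H_0: rank C_0 − rank ∂_1 = 6 − 5 = 1, and the invariant factors of ∂_1 are all 1, so H_0 = Z.
  H_1: rank ker ∂_1 − rank ∂_2 = (12 − 5) − 7 = 0, and the invariant factors of ∂_2 are all 1, so H_1 = 0.
  H_2: rank ker ∂_2 − rank ∂_3 = (8 − 7) − 0 = 1, and there is no ∂_3, so H_2 = Z.

Hence the Betti numbers are b_0 = 1, b_1 = 0, b_2 = 1.

b_0 = 1, b_1 = 0, b_2 = 1.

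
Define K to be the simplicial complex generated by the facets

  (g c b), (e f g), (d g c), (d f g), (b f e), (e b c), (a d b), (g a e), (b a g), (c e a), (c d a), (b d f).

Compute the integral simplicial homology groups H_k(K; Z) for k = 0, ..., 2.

H_0 ≅ Z,  H_1 ≅ Z/2Z,  H_2 = 0.

We work with the vertex ordering a < b < c < d < e < f < g. The simplices of K, each written with vertices in increasing order, are:

  0-simplices (7): a, b, c, d, e, f, g
  1-simplices (18): ab, ac, ad, ae, ag, bc, bd, be, bf, bg, cd, ce, cg, df, dg, ef, eg, fg
  2-simplices (12): abd, abg, acd, ace, aeg, bce, bcg, bdf, bef, cdg, dfg, efg

Hence C_0 ≅ Z^7, C_1 ≅ Z^18, C_2 ≅ Z^12.

The boundary map ∂_1: C_1 → C_0 sends each edge [p,q] (with p < q) to q − p.
This gives a 7×18 integer matrix of rank 6; reducing to Smith normal form yields diagonal entries (1,1,1,1,1,1).

∂_2: C_2 → C_1 maps a triangle to the signed sum of its edges. For instance
  ∂dfg = fg − dg + df,
  ∂bdf = df − bf + bd.
The 18×12 boundary matrix has rank 12 and Smith normal form diag(1,1,1,1,1,1,1,1,1,1,1,2).

From H_k ≅ ker(∂_k) / im(∂_{k+1}) we obtain:

  H_0: rank C_0 − rank ∂_1 = 7 − 6 = 1, and the invariant factors of ∂_1 are all 1, so H_0 ≅ Z.
  H_1: rank ker ∂_1 − rank ∂_2 = (18 − 6) − 12 = 0, and ∂_2 has invariant factor 2 > 1, so H_1 ≅ Z/2Z.
  H_2: rank ker ∂_2 − rank ∂_3 = (12 − 12) − 0 = 0, and there is no ∂_3, so H_2 ≅ 0.

As a check, the Euler characteristic is 7 − 18 + 12 = 1, which agrees with 1 − 0 + 0 = 1.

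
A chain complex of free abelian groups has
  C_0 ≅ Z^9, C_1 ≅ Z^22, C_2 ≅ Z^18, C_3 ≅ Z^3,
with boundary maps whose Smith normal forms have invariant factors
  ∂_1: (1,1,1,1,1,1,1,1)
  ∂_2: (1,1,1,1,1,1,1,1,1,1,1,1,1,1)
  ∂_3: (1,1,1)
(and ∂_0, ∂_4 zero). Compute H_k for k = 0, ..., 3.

H_0: b_0 = 9 − 0 − 8 = 1; torsion from ∂_1 factors > 1: none. So H_0 = Z.
H_1: b_1 = 22 − 8 − 14 = 0; torsion from ∂_2 factors > 1: none. So H_1 = 0.
H_2: b_2 = 18 − 14 − 3 = 1; torsion from ∂_3 factors > 1: none. So H_2 = Z.
H_3: b_3 = 3 − 3 − 0 = 0; torsion from ∂_4 factors > 1: none. So H_3 = 0.

H_0 = Z,  H_1 = 0,  H_2 = Z,  H_3 = 0.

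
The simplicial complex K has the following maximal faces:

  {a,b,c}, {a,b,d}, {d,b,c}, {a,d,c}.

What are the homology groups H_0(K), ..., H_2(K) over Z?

Fix the vertex order a < b < c < d and write every simplex with vertices in increasing order. Then dim K = 2 and the simplices of K are:

  0-simplices (4): a, b, c, d
  1-simplices (6): ab, ac, ad, bc, bd, cd
  2-simplices (4): abc, abd, acd, bcd

giving chain groups C_0 ≅ Z^4, C_1 ≅ Z^6, C_2 ≅ Z^4.

The boundary map ∂_1: C_1 → C_0 is given by ∂[p,q] = [q] − [p]. For instance
  ∂cd = d − c.
This gives a 4×6 integer matrix of rank 3; reducing to Smith normal form yields diagonal entries (1,1,1).

Boundary ∂_2: C_2 → C_1 acts by ∂[p,q,r] = [q,r] − [p,r] + [p,q]. For instance
  ∂abc = bc − ac + ab,
  ∂acd = cd − ad + ac.
This gives a 6×4 integer matrix of rank 3; reducing to Smith normal form yields diagonal entries (1,1,1).

Computing H_k = (kernel of ∂_k) / (image of ∂_{k+1}):

  H_0: rank C_0 − rank ∂_1 = 4 − 3 = 1, and the invariant factors of ∂_1 are all 1, so H_0 = Z.
  H_1: rank ker ∂_1 − rank ∂_2 = (6 − 3) − 3 = 0, and the invariant factors of ∂_2 are all 1, so H_1 = 0.
  H_2: rank ker ∂_2 − rank ∂_3 = (4 − 3) − 0 = 1, and there is no ∂_3, so H_2 = Z.

(K is a triangulation of the 2-sphere S^2.)

H_0 = Z,  H_1 = 0,  H_2 = Z.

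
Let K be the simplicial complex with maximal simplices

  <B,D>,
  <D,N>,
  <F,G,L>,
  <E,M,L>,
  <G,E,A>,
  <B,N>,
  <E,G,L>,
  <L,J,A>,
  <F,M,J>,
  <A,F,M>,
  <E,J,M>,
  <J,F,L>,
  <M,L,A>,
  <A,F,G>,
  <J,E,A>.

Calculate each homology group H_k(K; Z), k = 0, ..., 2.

H_0 ≅ Z^2,  H_1 ≅ Z ⊕ Z/2Z,  H_2 = 0.

Fix the vertex order A < B < D < E < F < G < J < L < M < N and write every simplex with vertices in increasing order. Then dim K = 2 and the simplices of K are:

  0-simplices (10): A, B, D, E, F, G, J, L, M, N
  1-simplices (21): AE, AF, AG, AJ, AL, AM, BD, BN, DN, EG, EJ, EL, EM, FG, FJ, FL, FM, GL, JL, JM, LM
  2-simplices (12): AEG, AEJ, AFG, AFM, AJL, ALM, EGL, EJM, ELM, FGL, FJL, FJM

giving chain groups C_0 ≅ Z^10, C_1 ≅ Z^21, C_2 ≅ Z^12.

Boundary ∂_1: C_1 → C_0 sends each edge [p,q] (with p < q) to q − p. For instance
  ∂DN = N − D.
The 10×21 boundary matrix has rank 8 and Smith normal form diag(1,1,1,1,1,1,1,1).

The boundary map ∂_2: C_2 → C_1 acts by ∂[p,q,r] = [q,r] − [p,r] + [p,q]. For instance
  ∂FGL = GL − FL + FG,
  ∂ALM = LM − AM + AL.
This gives a 21×12 integer matrix of rank 12; reducing to Smith normal form yields diagonal entries (1,1,1,1,1,1,1,1,1,1,1,2).

Computing H_k = (kernel of ∂_k) / (image of ∂_{k+1}):

  H_0: rank C_0 − rank ∂_1 = 10 − 8 = 2, and the invariant factors of ∂_1 are all 1, so H_0 = Z^2.
  H_1: rank ker ∂_1 − rank ∂_2 = (21 − 8) − 12 = 1, and ∂_2 has invariant factor 2 > 1, so H_1 = Z ⊕ Z/2Z.
  H_2: rank ker ∂_2 − rank ∂_3 = (12 − 12) − 0 = 0, and there is no ∂_3, so H_2 = 0.

As a check, the Euler characteristic is 10 − 21 + 12 = 1, which agrees with 2 − 1 + 0 = 1.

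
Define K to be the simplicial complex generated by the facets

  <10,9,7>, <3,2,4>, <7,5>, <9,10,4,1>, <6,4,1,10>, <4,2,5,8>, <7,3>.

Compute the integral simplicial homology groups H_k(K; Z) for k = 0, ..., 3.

Fix the vertex order 1 < 2 < 3 < 4 < 5 < 6 < 7 < 8 < 9 < 10 and write every simplex with vertices in increasing order. Then dim K = 3 and the simplices of K are:

  0-simplices (10): [1], [2], [3], [4], [5], [6], [7], [8], [9], [10]
  1-simplices (21): [1,4], [1,6], [1,9], [1,10], [2,3], [2,4], [2,5], [2,8], [3,4], [3,7], [4,5], [4,6], [4,8], [4,9], [4,10], [5,7], [5,8], [6,10], [7,9], [7,10], [9,10]
  2-simplices (13): [1,4,6], [1,4,9], [1,4,10], [1,6,10], [1,9,10], [2,3,4], [2,4,5], [2,4,8], [2,5,8], [4,5,8], [4,6,10], [4,9,10], [7,9,10]
  3-simplices (3): [1,4,6,10], [1,4,9,10], [2,4,5,8]

Hence C_0 ≅ Z^10, C_1 ≅ Z^21, C_2 ≅ Z^13, C_3 ≅ Z^3.

The boundary map ∂_1: C_1 → C_0 is given by ∂[p,q] = [q] − [p].
This gives a 10×21 integer matrix of rank 9; reducing to Smith normal form yields diagonal entries (1,1,1,1,1,1,1,1,1).

The boundary map ∂_2: C_2 → C_1 sends each 2-simplex [p,q,r] to [q,r] − [p,r] + [p,q]. For instance
  ∂[1,4,6] = [4,6] − [1,6] + [1,4],
  ∂[1,4,9] = [4,9] − [1,9] + [1,4].
The 21×13 boundary matrix has rank 10 and Smith normal form diag(1,1,1,1,1,1,1,1,1,1).

∂_3: C_3 → C_2 sends each 3-simplex σ to the alternating sum Σ_i (−1)^i (σ with its i-th vertex removed). For instance
  ∂[1,4,9,10] = [4,9,10] − [1,9,10] + [1,4,10] − [1,4,9],
  ∂[1,4,6,10] = [4,6,10] − [1,6,10] + [1,4,10] − [1,4,6].
The resulting 13×3 matrix has rank 3, and its Smith normal form has invariant factors (1,1,1).

From H_k ≅ ker(∂_k) / im(∂_{k+1}) we obtain:

  H_0: rank C_0 − rank ∂_1 = 10 − 9 = 1, and the invariant factors of ∂_1 are all 1, so H_0 ≅ Z.
  H_1: rank ker ∂_1 − rank ∂_2 = (21 − 9) − 10 = 2, and the invariant factors of ∂_2 are all 1, so H_1 ≅ Z^2.
  H_2: rank ker ∂_2 − rank ∂_3 = (13 − 10) − 3 = 0, and the invariant factors of ∂_3 are all 1, so H_2 ≅ 0.
  H_3: rank ker ∂_3 − rank ∂_4 = (3 − 3) − 0 = 0, and there is no ∂_4, so H_3 ≅ 0.

H_0 ≅ Z,  H_1 ≅ Z^2,  H_2 = 0,  H_3 = 0.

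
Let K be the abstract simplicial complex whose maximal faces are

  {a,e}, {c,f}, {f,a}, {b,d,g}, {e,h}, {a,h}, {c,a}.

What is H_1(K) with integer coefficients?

H_1 ≅ Z^2.

Take the total order a < b < c < d < e < f < g < h on the vertex set. Then K (dimension 2) consists of the simplices:

  0-simplices (8): a, b, c, d, e, f, g, h
  1-simplices (9): ac, ae, af, ah, bd, bg, cf, dg, eh
  2-simplices (1): bdg

giving chain groups C_0 ≅ Z^8, C_1 ≅ Z^9, C_2 ≅ Z^1.

Boundary ∂_1: C_1 → C_0 is given by ∂[p,q] = [q] − [p].
This gives a 8×9 integer matrix of rank 6; reducing to Smith normal form yields diagonal entries (1,1,1,1,1,1).

The boundary map ∂_2: C_2 → C_1 acts by ∂[p,q,r] = [q,r] − [p,r] + [p,q]. For instance
  ∂bdg = dg − bg + bd.
This gives a 9×1 integer matrix of rank 1; reducing to Smith normal form yields diagonal entries (1).

From H_k ≅ ker(∂_k) / im(∂_{k+1}) we obtain:

  H_1: rank ker ∂_1 − rank ∂_2 = (9 − 6) − 1 = 2, and the invariant factors of ∂_2 are all 1, so H_1 ≅ Z^2.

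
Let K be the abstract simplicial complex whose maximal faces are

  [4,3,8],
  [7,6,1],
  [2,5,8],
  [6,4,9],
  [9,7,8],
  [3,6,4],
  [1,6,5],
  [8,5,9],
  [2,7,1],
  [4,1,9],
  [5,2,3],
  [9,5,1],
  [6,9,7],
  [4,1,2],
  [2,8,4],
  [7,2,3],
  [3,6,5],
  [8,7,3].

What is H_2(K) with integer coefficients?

Order the vertices as 1 < 2 < 3 < 4 < 5 < 6 < 7 < 8 < 9. Listing each simplex with vertices in this order, K has dimension 2 with simplices:

  0-simplices (9): [1], [2], [3], [4], [5], [6], [7], [8], [9]
  1-simplices (27): (27 of them)
  2-simplices (18): [1,2,4], [1,2,7], [1,4,9], [1,5,6], [1,5,9], [1,6,7], [2,3,5], [2,3,7], [2,4,8], [2,5,8], [3,4,6], [3,4,8], [3,5,6], [3,7,8], [4,6,9], [5,8,9], [6,7,9], [7,8,9]

giving chain groups C_0 ≅ Z^9, C_1 ≅ Z^27, C_2 ≅ Z^18.

The boundary map ∂_1: C_1 → C_0 sends each edge [p,q] (with p < q) to q − p. For instance
  ∂[1,4] = [4] − [1].
As a 9×27 matrix over Z this has rank 8, with invariant factors (1,1,1,1,1,1,1,1).

The boundary map ∂_2: C_2 → C_1 sends each 2-simplex [p,q,r] to [q,r] − [p,r] + [p,q]. For instance
  ∂[7,8,9] = [8,9] − [7,9] + [7,8],
  ∂[2,4,8] = [4,8] − [2,8] + [2,4].
The resulting 27×18 matrix has rank 18, and its Smith normal form has invariant factors (1,1,1,1,1,1,1,1,1,1,1,1,1,1,1,1,1,2).

Computing H_k = (kernel of ∂_k) / (image of ∂_{k+1}):

  H_2: rank ker ∂_2 − rank ∂_3 = (18 − 18) − 0 = 0, and there is no ∂_3, so H_2 ≅ 0.

H_2 ≅ 0.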